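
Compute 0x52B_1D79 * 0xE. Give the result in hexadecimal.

0x485B9C9E

Multiply each base-16 digit by 14, carrying:
  9×14 = 126 → write E carry 7
  7×14+7 = 105 → write 9 carry 6
  D×14+6 = 188 → write C carry 11
  1×14+11 = 25 → write 9 carry 1
  B×14+1 = 155 → write B carry 9
  2×14+9 = 37 → write 5 carry 2
  5×14+2 = 72 → write 8 carry 4
  remaining carry: 4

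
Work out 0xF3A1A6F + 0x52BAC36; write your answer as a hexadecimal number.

0x1465C6A5

Add column by column in base 16, right to left:
  F+6 = 5 carry 1
  6+3+1 = A
  A+C = 6 carry 1
  1+A+1 = C
  A+B = 5 carry 1
  3+2+1 = 6
  F+5 = 4 carry 1
  final carry 1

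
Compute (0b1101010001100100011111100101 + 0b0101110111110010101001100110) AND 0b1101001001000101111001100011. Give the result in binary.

0b1001001000101001001000011

Add column by column in base 2, right to left:
  1+0 = 1
  0+1 = 1
  1+1 = 0 carry 1
  0+0+1 = 1
  0+0 = 0
  1+1 = 0 carry 1
  1+1+1 = 1 carry 1
  1+0+1 = 0 carry 1
  1+0+1 = 0 carry 1
  1+1+1 = 1 carry 1
  1+0+1 = 0 carry 1
  0+1+1 = 0 carry 1
  0+0+1 = 1
  0+1 = 1
  1+0 = 1
  0+0 = 0
  0+1 = 1
  1+1 = 0 carry 1
  1+1+1 = 1 carry 1
  0+1+1 = 0 carry 1
  0+1+1 = 0 carry 1
  0+0+1 = 1
  1+1 = 0 carry 1
  0+1+1 = 0 carry 1
  1+1+1 = 1 carry 1
  0+0+1 = 1
  1+1 = 0 carry 1
  1+0+1 = 0 carry 1
  final carry 1
Sum = 0b10011001001010111001001001011; now AND with 0b1101001001000101111001100011:
  10011001001010111001001001011
& 01101001001000101111001100011
= 00001001001000101001001000011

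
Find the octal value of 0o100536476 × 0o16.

0o1611454544

Multiply each base-8 digit by 14, carrying:
  6×14 = 84 → write 4 carry 10
  7×14+10 = 108 → write 4 carry 13
  4×14+13 = 69 → write 5 carry 8
  6×14+8 = 92 → write 4 carry 11
  3×14+11 = 53 → write 5 carry 6
  5×14+6 = 76 → write 4 carry 9
  0×14+9 = 9 → write 1 carry 1
  0×14+1 = 1 → write 1
  1×14 = 14 → write 6 carry 1
  remaining carry: 1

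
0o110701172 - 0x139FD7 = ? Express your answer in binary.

0b1000011111110001010100011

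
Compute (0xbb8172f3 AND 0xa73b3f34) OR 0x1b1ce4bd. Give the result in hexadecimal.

0xbb8172f3 AND 0xa73b3f34 = 0xa3013230.
Then OR with 0x1b1ce4bd.

0xbb1df6bd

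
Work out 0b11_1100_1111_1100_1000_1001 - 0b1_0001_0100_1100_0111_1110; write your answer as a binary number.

Subtract column by column in base 2:
  1-0 → 1
  0-1 → 1 (borrow)
  0-1-1 → 0 (borrow)
  1-1-1 → 1 (borrow)
  0-1-1 → 0 (borrow)
  0-1-1 → 0 (borrow)
  0-1-1 → 0 (borrow)
  1-0-1 → 0
  0-0 → 0
  0-0 → 0
  1-1 → 0
  1-1 → 0
  1-0 → 1
  1-0 → 1
  1-1 → 0
  1-0 → 1
  0-1 → 1 (borrow)
  0-0-1 → 1 (borrow)
  1-0-1 → 0
  1-0 → 1
  1-1 → 0
  1-0 → 1

0b1010111011000000001011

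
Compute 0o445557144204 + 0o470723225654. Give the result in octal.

Add column by column in base 8, right to left:
  4+4 = 0 carry 1
  0+5+1 = 6
  2+6 = 0 carry 1
  4+5+1 = 2 carry 1
  4+2+1 = 7
  1+2 = 3
  7+3 = 2 carry 1
  5+2+1 = 0 carry 1
  5+7+1 = 5 carry 1
  5+0+1 = 6
  4+7 = 3 carry 1
  4+4+1 = 1 carry 1
  final carry 1

0o1136502372060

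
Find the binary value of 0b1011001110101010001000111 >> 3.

Right shift by 3: drop the 3 least-significant bits.

0b1011001110101010001000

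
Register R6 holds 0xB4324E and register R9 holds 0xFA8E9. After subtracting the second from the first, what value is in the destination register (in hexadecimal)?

0xA48965

Subtract column by column in base 16:
  E-9 → 5
  4-E → 6 (borrow)
  2-8-1 → 9 (borrow)
  3-A-1 → 8 (borrow)
  4-F-1 → 4 (borrow)
  B-0-1 → A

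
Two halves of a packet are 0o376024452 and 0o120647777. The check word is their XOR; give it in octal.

0o256663325

XOR each oct digit independently (no carries):
  3^1=2, 7^2=5, 6^0=6, 0^6=6, 2^4=6, 4^7=3, 4^7=3, 5^7=2, 2^7=5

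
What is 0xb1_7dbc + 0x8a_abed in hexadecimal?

Add column by column in base 16, right to left:
  c+d = 9 carry 1
  b+e+1 = a carry 1
  d+b+1 = 9 carry 1
  7+a+1 = 2 carry 1
  1+a+1 = c
  b+8 = 3 carry 1
  final carry 1

0x13c29a9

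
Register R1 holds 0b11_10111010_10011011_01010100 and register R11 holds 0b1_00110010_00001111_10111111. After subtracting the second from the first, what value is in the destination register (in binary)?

0b10100010001000101110010101

Subtract column by column in base 2:
  0-1 → 1 (borrow)
  0-1-1 → 0 (borrow)
  1-1-1 → 1 (borrow)
  0-1-1 → 0 (borrow)
  1-1-1 → 1 (borrow)
  0-1-1 → 0 (borrow)
  1-0-1 → 0
  0-1 → 1 (borrow)
  1-1-1 → 1 (borrow)
  1-1-1 → 1 (borrow)
  0-1-1 → 0 (borrow)
  1-1-1 → 1 (borrow)
  1-0-1 → 0
  0-0 → 0
  0-0 → 0
  1-0 → 1
  0-0 → 0
  1-1 → 0
  0-0 → 0
  1-0 → 1
  1-1 → 0
  1-1 → 0
  0-0 → 0
  1-0 → 1
  1-1 → 0
  1-0 → 1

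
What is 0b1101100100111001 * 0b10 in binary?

0b11011001001110010

Multiply each base-2 digit by 2, carrying:
  1×2 = 2 → write 0 carry 1
  0×2+1 = 1 → write 1
  0×2 = 0 → write 0
  1×2 = 2 → write 0 carry 1
  1×2+1 = 3 → write 1 carry 1
  1×2+1 = 3 → write 1 carry 1
  0×2+1 = 1 → write 1
  0×2 = 0 → write 0
  1×2 = 2 → write 0 carry 1
  0×2+1 = 1 → write 1
  0×2 = 0 → write 0
  1×2 = 2 → write 0 carry 1
  1×2+1 = 3 → write 1 carry 1
  0×2+1 = 1 → write 1
  1×2 = 2 → write 0 carry 1
  1×2+1 = 3 → write 1 carry 1
  remaining carry: 1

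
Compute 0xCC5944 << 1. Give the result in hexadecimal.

0x198B288

1 bits is not a whole number of base-16 digits; in binary: 110011000101100101000100 << 1 = 1100110001011001010001000.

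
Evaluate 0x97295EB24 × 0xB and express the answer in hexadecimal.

0x67EC711A8C

Multiply each base-16 digit by 11, carrying:
  4×11 = 44 → write C carry 2
  2×11+2 = 24 → write 8 carry 1
  B×11+1 = 122 → write A carry 7
  E×11+7 = 161 → write 1 carry 10
  5×11+10 = 65 → write 1 carry 4
  9×11+4 = 103 → write 7 carry 6
  2×11+6 = 28 → write C carry 1
  7×11+1 = 78 → write E carry 4
  9×11+4 = 103 → write 7 carry 6
  remaining carry: 6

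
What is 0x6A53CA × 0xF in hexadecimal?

Multiply each base-16 digit by 15, carrying:
  A×15 = 150 → write 6 carry 9
  C×15+9 = 189 → write D carry 11
  3×15+11 = 56 → write 8 carry 3
  5×15+3 = 78 → write E carry 4
  A×15+4 = 154 → write A carry 9
  6×15+9 = 99 → write 3 carry 6
  remaining carry: 6

0x63AE8D6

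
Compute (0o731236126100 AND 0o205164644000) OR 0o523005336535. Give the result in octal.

0o723025336535

0o731236126100 AND 0o205164644000 = 0o201024004000.
Then OR with 0o523005336535.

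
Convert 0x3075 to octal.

0o30165

Expand each hex digit to 4 bits: 3=0011 0=0000 7=0111 5=0101.
Group the bits in threes: 011 000 001 110 101 → 30165.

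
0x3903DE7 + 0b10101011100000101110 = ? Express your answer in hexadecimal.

0x39AF615

0b10101011100000101110 = 0xAB82E in hexadecimal.
Add column by column in base 16, right to left:
  7+E = 5 carry 1
  E+2+1 = 1 carry 1
  D+8+1 = 6 carry 1
  3+B+1 = F
  0+A = A
  9+0 = 9
  3+0 = 3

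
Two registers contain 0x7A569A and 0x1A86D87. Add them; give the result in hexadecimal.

Add column by column in base 16, right to left:
  A+7 = 1 carry 1
  9+8+1 = 2 carry 1
  6+D+1 = 4 carry 1
  5+6+1 = C
  A+8 = 2 carry 1
  7+A+1 = 2 carry 1
  0+1+1 = 2

0x222C421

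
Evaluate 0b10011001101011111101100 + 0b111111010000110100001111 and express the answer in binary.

0b1010010011110010011111011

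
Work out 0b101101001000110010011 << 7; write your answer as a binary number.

0b1011010010001100100110000000

Left shift by 7: append 7 zero bits.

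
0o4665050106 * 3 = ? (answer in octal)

0o16437170322

Multiply each base-8 digit by 3, carrying:
  6×3 = 18 → write 2 carry 2
  0×3+2 = 2 → write 2
  1×3 = 3 → write 3
  0×3 = 0 → write 0
  5×3 = 15 → write 7 carry 1
  0×3+1 = 1 → write 1
  5×3 = 15 → write 7 carry 1
  6×3+1 = 19 → write 3 carry 2
  6×3+2 = 20 → write 4 carry 2
  4×3+2 = 14 → write 6 carry 1
  remaining carry: 1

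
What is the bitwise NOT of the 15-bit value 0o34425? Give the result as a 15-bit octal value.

0o43352

Each oct digit d becomes 7−d:
  3→4, 4→3, 4→3, 2→5, 5→2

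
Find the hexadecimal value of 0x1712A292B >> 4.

Shifting right by 4 bits = 1 hex digit: drop the last 1.

0x1712A292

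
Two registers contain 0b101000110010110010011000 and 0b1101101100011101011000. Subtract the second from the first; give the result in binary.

0b11011000110010101000000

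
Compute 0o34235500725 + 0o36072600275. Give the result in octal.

0o72330301222

Add column by column in base 8, right to left:
  5+5 = 2 carry 1
  2+7+1 = 2 carry 1
  7+2+1 = 2 carry 1
  0+0+1 = 1
  0+0 = 0
  5+6 = 3 carry 1
  5+2+1 = 0 carry 1
  3+7+1 = 3 carry 1
  2+0+1 = 3
  4+6 = 2 carry 1
  3+3+1 = 7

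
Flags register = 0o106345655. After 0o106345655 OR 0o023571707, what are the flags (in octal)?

OR each oct digit independently (no carries):
  1|0=1, 0|2=2, 6|3=7, 3|5=7, 4|7=7, 5|1=5, 6|7=7, 5|0=5, 5|7=7

0o127775757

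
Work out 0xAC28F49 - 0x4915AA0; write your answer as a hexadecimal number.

0x63134A9

Subtract column by column in base 16:
  9-0 → 9
  4-A → A (borrow)
  F-A-1 → 4
  8-5 → 3
  2-1 → 1
  C-9 → 3
  A-4 → 6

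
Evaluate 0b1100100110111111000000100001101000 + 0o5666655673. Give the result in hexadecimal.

0x355d76423

0b1100100110111111000000100001101000 = 0x326fc0868 in hexadecimal.
0o5666655673 = 0x2edb5bbb in hexadecimal.
Add column by column in base 16, right to left:
  8+b = 3 carry 1
  6+b+1 = 2 carry 1
  8+b+1 = 4 carry 1
  0+5+1 = 6
  c+b = 7 carry 1
  f+d+1 = d carry 1
  6+e+1 = 5 carry 1
  2+2+1 = 5
  3+0 = 3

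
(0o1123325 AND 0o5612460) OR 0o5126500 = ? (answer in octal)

0o5126520

0o1123325 AND 0o5612460 = 0o1002020.
Then OR with 0o5126500.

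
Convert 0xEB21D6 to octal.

0o72620726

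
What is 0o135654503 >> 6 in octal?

Shifting right by 6 bits = 2 oct digits: drop the last 2.

0o1356545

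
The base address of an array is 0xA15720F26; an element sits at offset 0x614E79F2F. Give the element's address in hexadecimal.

Add column by column in base 16, right to left:
  6+F = 5 carry 1
  2+2+1 = 5
  F+F = E carry 1
  0+9+1 = A
  2+7 = 9
  7+E = 5 carry 1
  5+4+1 = A
  1+1 = 2
  A+6 = 0 carry 1
  final carry 1

0x102A59AE55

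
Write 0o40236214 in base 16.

0x813C8C

Each octal digit is 3 bits: 4=100 0=000 2=010 3=011 6=110 2=010 1=001 4=100.
Group the bits into nibbles: 1000 0001 0011 1100 1000 1100 → 813C8C.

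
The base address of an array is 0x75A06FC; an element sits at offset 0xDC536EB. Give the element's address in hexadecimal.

Add column by column in base 16, right to left:
  C+B = 7 carry 1
  F+E+1 = E carry 1
  6+6+1 = D
  0+3 = 3
  A+5 = F
  5+C = 1 carry 1
  7+D+1 = 5 carry 1
  final carry 1

0x151F3DE7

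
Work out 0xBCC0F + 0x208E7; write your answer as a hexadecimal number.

Add column by column in base 16, right to left:
  F+7 = 6 carry 1
  0+E+1 = F
  C+8 = 4 carry 1
  C+0+1 = D
  B+2 = D

0xDD4F6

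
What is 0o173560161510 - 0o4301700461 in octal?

0o167256261027

Subtract column by column in base 8:
  0-1 → 7 (borrow)
  1-6-1 → 2 (borrow)
  5-4-1 → 0
  1-0 → 1
  6-0 → 6
  1-7 → 2 (borrow)
  0-1-1 → 6 (borrow)
  6-0-1 → 5
  5-3 → 2
  3-4 → 7 (borrow)
  7-0-1 → 6
  1-0 → 1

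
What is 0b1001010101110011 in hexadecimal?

Group the bits into nibbles: 1001 0101 0111 0011 → 9573.

0x9573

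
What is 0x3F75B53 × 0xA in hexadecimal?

Multiply each base-16 digit by 10, carrying:
  3×10 = 30 → write E carry 1
  5×10+1 = 51 → write 3 carry 3
  B×10+3 = 113 → write 1 carry 7
  5×10+7 = 57 → write 9 carry 3
  7×10+3 = 73 → write 9 carry 4
  F×10+4 = 154 → write A carry 9
  3×10+9 = 39 → write 7 carry 2
  remaining carry: 2

0x27A9913E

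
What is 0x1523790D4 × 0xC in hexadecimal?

0xFDA9AC9F0

Multiply each base-16 digit by 12, carrying:
  4×12 = 48 → write 0 carry 3
  D×12+3 = 159 → write F carry 9
  0×12+9 = 9 → write 9
  9×12 = 108 → write C carry 6
  7×12+6 = 90 → write A carry 5
  3×12+5 = 41 → write 9 carry 2
  2×12+2 = 26 → write A carry 1
  5×12+1 = 61 → write D carry 3
  1×12+3 = 15 → write F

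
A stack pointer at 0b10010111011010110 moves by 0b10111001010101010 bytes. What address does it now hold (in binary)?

Add column by column in base 2, right to left:
  0+0 = 0
  1+1 = 0 carry 1
  1+0+1 = 0 carry 1
  0+1+1 = 0 carry 1
  1+0+1 = 0 carry 1
  0+1+1 = 0 carry 1
  1+0+1 = 0 carry 1
  1+1+1 = 1 carry 1
  0+0+1 = 1
  1+1 = 0 carry 1
  1+0+1 = 0 carry 1
  1+0+1 = 0 carry 1
  0+1+1 = 0 carry 1
  1+1+1 = 1 carry 1
  0+1+1 = 0 carry 1
  0+0+1 = 1
  1+1 = 0 carry 1
  final carry 1

0b101010000110000000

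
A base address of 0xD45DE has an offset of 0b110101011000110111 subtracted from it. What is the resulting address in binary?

0b10011110111110100111

0xD45DE = 0b11010100010111011110 in binary.
Subtract column by column in base 2:
  0-1 → 1 (borrow)
  1-1-1 → 1 (borrow)
  1-1-1 → 1 (borrow)
  1-0-1 → 0
  1-1 → 0
  0-1 → 1 (borrow)
  1-0-1 → 0
  1-0 → 1
  1-0 → 1
  0-1 → 1 (borrow)
  1-1-1 → 1 (borrow)
  0-0-1 → 1 (borrow)
  0-1-1 → 0 (borrow)
  0-0-1 → 1 (borrow)
  1-1-1 → 1 (borrow)
  0-0-1 → 1 (borrow)
  1-1-1 → 1 (borrow)
  0-1-1 → 0 (borrow)
  1-0-1 → 0
  1-0 → 1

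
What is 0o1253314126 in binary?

0b1010101011011001100001010110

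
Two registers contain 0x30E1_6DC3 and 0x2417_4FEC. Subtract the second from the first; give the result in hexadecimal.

Subtract column by column in base 16:
  3-C → 7 (borrow)
  C-E-1 → D (borrow)
  D-F-1 → D (borrow)
  6-4-1 → 1
  1-7 → A (borrow)
  E-1-1 → C
  0-4 → C (borrow)
  3-2-1 → 0

0xCCA1DD7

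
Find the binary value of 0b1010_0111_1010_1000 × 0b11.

0b11111011011111000

Multiply each base-2 digit by 3, carrying:
  0×3 = 0 → write 0
  0×3 = 0 → write 0
  0×3 = 0 → write 0
  1×3 = 3 → write 1 carry 1
  0×3+1 = 1 → write 1
  1×3 = 3 → write 1 carry 1
  0×3+1 = 1 → write 1
  1×3 = 3 → write 1 carry 1
  1×3+1 = 4 → write 0 carry 2
  1×3+2 = 5 → write 1 carry 2
  1×3+2 = 5 → write 1 carry 2
  0×3+2 = 2 → write 0 carry 1
  0×3+1 = 1 → write 1
  1×3 = 3 → write 1 carry 1
  0×3+1 = 1 → write 1
  1×3 = 3 → write 1 carry 1
  remaining carry: 1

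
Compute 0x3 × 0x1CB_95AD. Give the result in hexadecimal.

Multiply each base-16 digit by 3, carrying:
  D×3 = 39 → write 7 carry 2
  A×3+2 = 32 → write 0 carry 2
  5×3+2 = 17 → write 1 carry 1
  9×3+1 = 28 → write C carry 1
  B×3+1 = 34 → write 2 carry 2
  C×3+2 = 38 → write 6 carry 2
  1×3+2 = 5 → write 5

0x562C107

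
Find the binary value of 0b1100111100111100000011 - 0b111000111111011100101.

0b101110101000000011110

Subtract column by column in base 2:
  1-1 → 0
  1-0 → 1
  0-1 → 1 (borrow)
  0-0-1 → 1 (borrow)
  0-0-1 → 1 (borrow)
  0-1-1 → 0 (borrow)
  0-1-1 → 0 (borrow)
  0-1-1 → 0 (borrow)
  1-0-1 → 0
  1-1 → 0
  1-1 → 0
  1-1 → 0
  0-1 → 1 (borrow)
  0-1-1 → 0 (borrow)
  1-1-1 → 1 (borrow)
  1-0-1 → 0
  1-0 → 1
  1-0 → 1
  0-1 → 1 (borrow)
  0-1-1 → 0 (borrow)
  1-1-1 → 1 (borrow)
  1-0-1 → 0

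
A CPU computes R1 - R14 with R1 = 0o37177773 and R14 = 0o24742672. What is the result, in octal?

0o12235101

Subtract column by column in base 8:
  3-2 → 1
  7-7 → 0
  7-6 → 1
  7-2 → 5
  7-4 → 3
  1-7 → 2 (borrow)
  7-4-1 → 2
  3-2 → 1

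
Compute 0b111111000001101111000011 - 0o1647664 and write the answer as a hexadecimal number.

0b111111000001101111000011 = 0xFC1BC3 in hexadecimal.
0o1647664 = 0x74FB4 in hexadecimal.
Subtract column by column in base 16:
  3-4 → F (borrow)
  C-B-1 → 0
  B-F → C (borrow)
  1-4-1 → C (borrow)
  C-7-1 → 4
  F-0 → F

0xF4CC0F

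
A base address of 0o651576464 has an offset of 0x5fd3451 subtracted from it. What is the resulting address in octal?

0x5fd3451 = 0o577232121 in octal.
Subtract column by column in base 8:
  4-1 → 3
  6-2 → 4
  4-1 → 3
  6-2 → 4
  7-3 → 4
  5-2 → 3
  1-7 → 2 (borrow)
  5-7-1 → 5 (borrow)
  6-5-1 → 0

0o52344343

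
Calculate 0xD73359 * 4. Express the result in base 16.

0x35CCD64

Multiply each base-16 digit by 4, carrying:
  9×4 = 36 → write 4 carry 2
  5×4+2 = 22 → write 6 carry 1
  3×4+1 = 13 → write D
  3×4 = 12 → write C
  7×4 = 28 → write C carry 1
  D×4+1 = 53 → write 5 carry 3
  remaining carry: 3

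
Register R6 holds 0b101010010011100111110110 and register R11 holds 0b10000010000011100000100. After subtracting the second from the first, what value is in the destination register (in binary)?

0b11010000011001011110010

Subtract column by column in base 2:
  0-0 → 0
  1-0 → 1
  1-1 → 0
  0-0 → 0
  1-0 → 1
  1-0 → 1
  1-0 → 1
  1-0 → 1
  1-1 → 0
  0-1 → 1 (borrow)
  0-1-1 → 0 (borrow)
  1-0-1 → 0
  1-0 → 1
  1-0 → 1
  0-0 → 0
  0-0 → 0
  1-1 → 0
  0-0 → 0
  0-0 → 0
  1-0 → 1
  0-0 → 0
  1-0 → 1
  0-1 → 1 (borrow)
  1-0-1 → 0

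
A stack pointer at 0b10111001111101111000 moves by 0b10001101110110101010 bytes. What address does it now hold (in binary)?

0b101000111110100100010

Add column by column in base 2, right to left:
  0+0 = 0
  0+1 = 1
  0+0 = 0
  1+1 = 0 carry 1
  1+0+1 = 0 carry 1
  1+1+1 = 1 carry 1
  1+0+1 = 0 carry 1
  0+1+1 = 0 carry 1
  1+1+1 = 1 carry 1
  1+0+1 = 0 carry 1
  1+1+1 = 1 carry 1
  1+1+1 = 1 carry 1
  1+1+1 = 1 carry 1
  0+0+1 = 1
  0+1 = 1
  1+1 = 0 carry 1
  1+0+1 = 0 carry 1
  1+0+1 = 0 carry 1
  0+0+1 = 1
  1+1 = 0 carry 1
  final carry 1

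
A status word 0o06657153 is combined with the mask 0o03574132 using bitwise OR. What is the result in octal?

0o07777173

OR each oct digit independently (no carries):
  0|0=0, 6|3=7, 6|5=7, 5|7=7, 7|4=7, 1|1=1, 5|3=7, 3|2=3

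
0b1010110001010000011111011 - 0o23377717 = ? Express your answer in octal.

0b1010110001010000011111011 = 0o126120373 in octal.
Subtract column by column in base 8:
  3-7 → 4 (borrow)
  7-1-1 → 5
  3-7 → 4 (borrow)
  0-7-1 → 0 (borrow)
  2-7-1 → 2 (borrow)
  1-3-1 → 5 (borrow)
  6-3-1 → 2
  2-2 → 0
  1-0 → 1

0o102520454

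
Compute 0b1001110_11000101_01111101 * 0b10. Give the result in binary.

Multiply each base-2 digit by 2, carrying:
  1×2 = 2 → write 0 carry 1
  0×2+1 = 1 → write 1
  1×2 = 2 → write 0 carry 1
  1×2+1 = 3 → write 1 carry 1
  1×2+1 = 3 → write 1 carry 1
  1×2+1 = 3 → write 1 carry 1
  1×2+1 = 3 → write 1 carry 1
  0×2+1 = 1 → write 1
  1×2 = 2 → write 0 carry 1
  0×2+1 = 1 → write 1
  1×2 = 2 → write 0 carry 1
  0×2+1 = 1 → write 1
  0×2 = 0 → write 0
  0×2 = 0 → write 0
  1×2 = 2 → write 0 carry 1
  1×2+1 = 3 → write 1 carry 1
  0×2+1 = 1 → write 1
  1×2 = 2 → write 0 carry 1
  1×2+1 = 3 → write 1 carry 1
  1×2+1 = 3 → write 1 carry 1
  0×2+1 = 1 → write 1
  0×2 = 0 → write 0
  1×2 = 2 → write 0 carry 1
  remaining carry: 1

0b100111011000101011111010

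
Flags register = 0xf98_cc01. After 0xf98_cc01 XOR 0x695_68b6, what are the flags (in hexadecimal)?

0x90da4b7

XOR each hex digit independently (no carries):
  f^6=9, 9^9=0, 8^5=d, c^6=a, c^8=4, 0^b=b, 1^6=7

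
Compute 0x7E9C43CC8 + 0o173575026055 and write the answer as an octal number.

0o570756064365

0x7E9C43CC8 = 0o375161036310 in octal.
Add column by column in base 8, right to left:
  0+5 = 5
  1+5 = 6
  3+0 = 3
  6+6 = 4 carry 1
  3+2+1 = 6
  0+0 = 0
  1+5 = 6
  6+7 = 5 carry 1
  1+5+1 = 7
  5+3 = 0 carry 1
  7+7+1 = 7 carry 1
  3+1+1 = 5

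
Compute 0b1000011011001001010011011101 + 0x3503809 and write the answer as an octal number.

0b1000011011001001010011011101 = 0o1033112335 in octal.
0x3503809 = 0o324034011 in octal.
Add column by column in base 8, right to left:
  5+1 = 6
  3+1 = 4
  3+0 = 3
  2+4 = 6
  1+3 = 4
  1+0 = 1
  3+4 = 7
  3+2 = 5
  0+3 = 3
  1+0 = 1

0o1357146346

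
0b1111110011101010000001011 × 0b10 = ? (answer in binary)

Multiply each base-2 digit by 2, carrying:
  1×2 = 2 → write 0 carry 1
  1×2+1 = 3 → write 1 carry 1
  0×2+1 = 1 → write 1
  1×2 = 2 → write 0 carry 1
  0×2+1 = 1 → write 1
  0×2 = 0 → write 0
  0×2 = 0 → write 0
  0×2 = 0 → write 0
  0×2 = 0 → write 0
  0×2 = 0 → write 0
  1×2 = 2 → write 0 carry 1
  0×2+1 = 1 → write 1
  1×2 = 2 → write 0 carry 1
  0×2+1 = 1 → write 1
  1×2 = 2 → write 0 carry 1
  1×2+1 = 3 → write 1 carry 1
  1×2+1 = 3 → write 1 carry 1
  0×2+1 = 1 → write 1
  0×2 = 0 → write 0
  1×2 = 2 → write 0 carry 1
  1×2+1 = 3 → write 1 carry 1
  1×2+1 = 3 → write 1 carry 1
  1×2+1 = 3 → write 1 carry 1
  1×2+1 = 3 → write 1 carry 1
  1×2+1 = 3 → write 1 carry 1
  remaining carry: 1

0b11111100111010100000010110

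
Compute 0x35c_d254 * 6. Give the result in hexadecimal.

Multiply each base-16 digit by 6, carrying:
  4×6 = 24 → write 8 carry 1
  5×6+1 = 31 → write f carry 1
  2×6+1 = 13 → write d
  d×6 = 78 → write e carry 4
  c×6+4 = 76 → write c carry 4
  5×6+4 = 34 → write 2 carry 2
  3×6+2 = 20 → write 4 carry 1
  remaining carry: 1

0x142cedf8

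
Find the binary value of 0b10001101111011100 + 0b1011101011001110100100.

0b1011111100111110000000

Add column by column in base 2, right to left:
  0+0 = 0
  0+0 = 0
  1+1 = 0 carry 1
  1+0+1 = 0 carry 1
  1+0+1 = 0 carry 1
  0+1+1 = 0 carry 1
  1+0+1 = 0 carry 1
  1+1+1 = 1 carry 1
  1+1+1 = 1 carry 1
  1+1+1 = 1 carry 1
  0+0+1 = 1
  1+0 = 1
  1+1 = 0 carry 1
  0+1+1 = 0 carry 1
  0+0+1 = 1
  0+1 = 1
  1+0 = 1
  0+1 = 1
  0+1 = 1
  0+1 = 1
  0+0 = 0
  0+1 = 1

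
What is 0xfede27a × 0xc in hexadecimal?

0xbf269db8

Multiply each base-16 digit by 12, carrying:
  a×12 = 120 → write 8 carry 7
  7×12+7 = 91 → write b carry 5
  2×12+5 = 29 → write d carry 1
  e×12+1 = 169 → write 9 carry 10
  d×12+10 = 166 → write 6 carry 10
  e×12+10 = 178 → write 2 carry 11
  f×12+11 = 191 → write f carry 11
  remaining carry: b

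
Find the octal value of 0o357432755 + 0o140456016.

Add column by column in base 8, right to left:
  5+6 = 3 carry 1
  5+1+1 = 7
  7+0 = 7
  2+6 = 0 carry 1
  3+5+1 = 1 carry 1
  4+4+1 = 1 carry 1
  7+0+1 = 0 carry 1
  5+4+1 = 2 carry 1
  3+1+1 = 5

0o520110773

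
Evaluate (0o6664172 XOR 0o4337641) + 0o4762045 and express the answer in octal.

First 0o6664172 XOR 0o4337641 = 0o2553733.
Add column by column in base 8, right to left:
  3+5 = 0 carry 1
  3+4+1 = 0 carry 1
  7+0+1 = 0 carry 1
  3+2+1 = 6
  5+6 = 3 carry 1
  5+7+1 = 5 carry 1
  2+4+1 = 7

0o7536000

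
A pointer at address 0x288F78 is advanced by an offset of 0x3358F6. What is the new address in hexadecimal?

Add column by column in base 16, right to left:
  8+6 = E
  7+F = 6 carry 1
  F+8+1 = 8 carry 1
  8+5+1 = E
  8+3 = B
  2+3 = 5

0x5BE86E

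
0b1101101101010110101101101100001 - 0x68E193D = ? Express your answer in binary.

0x68E193D = 0b110100011100001100100111101 in binary.
Subtract column by column in base 2:
  1-1 → 0
  0-0 → 0
  0-1 → 1 (borrow)
  0-1-1 → 0 (borrow)
  0-1-1 → 0 (borrow)
  1-1-1 → 1 (borrow)
  1-0-1 → 0
  0-0 → 0
  1-1 → 0
  1-0 → 1
  0-0 → 0
  1-1 → 0
  1-1 → 0
  0-0 → 0
  1-0 → 1
  0-0 → 0
  1-0 → 1
  1-1 → 0
  0-1 → 1 (borrow)
  1-1-1 → 1 (borrow)
  0-0-1 → 1 (borrow)
  1-0-1 → 0
  0-0 → 0
  1-1 → 0
  1-0 → 1
  0-1 → 1 (borrow)
  1-1-1 → 1 (borrow)
  1-0-1 → 0
  0-0 → 0
  1-0 → 1
  1-0 → 1

0b1100111000111010100001000100100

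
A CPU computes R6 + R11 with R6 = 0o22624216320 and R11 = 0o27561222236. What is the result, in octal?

0o52405440556

Add column by column in base 8, right to left:
  0+6 = 6
  2+3 = 5
  3+2 = 5
  6+2 = 0 carry 1
  1+2+1 = 4
  2+2 = 4
  4+1 = 5
  2+6 = 0 carry 1
  6+5+1 = 4 carry 1
  2+7+1 = 2 carry 1
  2+2+1 = 5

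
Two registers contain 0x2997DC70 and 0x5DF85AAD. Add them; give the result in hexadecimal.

0x8790371D

Add column by column in base 16, right to left:
  0+D = D
  7+A = 1 carry 1
  C+A+1 = 7 carry 1
  D+5+1 = 3 carry 1
  7+8+1 = 0 carry 1
  9+F+1 = 9 carry 1
  9+D+1 = 7 carry 1
  2+5+1 = 8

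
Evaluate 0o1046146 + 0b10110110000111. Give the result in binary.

0o1046146 = 0b1000100110001100110 in binary.
Add column by column in base 2, right to left:
  0+1 = 1
  1+1 = 0 carry 1
  1+1+1 = 1 carry 1
  0+0+1 = 1
  0+0 = 0
  1+0 = 1
  1+0 = 1
  0+1 = 1
  0+1 = 1
  0+0 = 0
  1+1 = 0 carry 1
  1+1+1 = 1 carry 1
  0+0+1 = 1
  0+1 = 1
  1+0 = 1
  0+0 = 0
  0+0 = 0
  0+0 = 0
  1+0 = 1

0b1000111100111101101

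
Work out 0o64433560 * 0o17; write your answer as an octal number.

0o1424237620

Multiply each base-8 digit by 15, carrying:
  0×15 = 0 → write 0
  6×15 = 90 → write 2 carry 11
  5×15+11 = 86 → write 6 carry 10
  3×15+10 = 55 → write 7 carry 6
  3×15+6 = 51 → write 3 carry 6
  4×15+6 = 66 → write 2 carry 8
  4×15+8 = 68 → write 4 carry 8
  6×15+8 = 98 → write 2 carry 12
  remaining carry: 14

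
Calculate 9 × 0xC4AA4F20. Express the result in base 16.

Multiply each base-16 digit by 9, carrying:
  0×9 = 0 → write 0
  2×9 = 18 → write 2 carry 1
  F×9+1 = 136 → write 8 carry 8
  4×9+8 = 44 → write C carry 2
  A×9+2 = 92 → write C carry 5
  A×9+5 = 95 → write F carry 5
  4×9+5 = 41 → write 9 carry 2
  C×9+2 = 110 → write E carry 6
  remaining carry: 6

0x6E9FCC820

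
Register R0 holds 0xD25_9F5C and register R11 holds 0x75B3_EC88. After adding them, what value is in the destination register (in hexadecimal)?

0x82D98BE4

Add column by column in base 16, right to left:
  C+8 = 4 carry 1
  5+8+1 = E
  F+C = B carry 1
  9+E+1 = 8 carry 1
  5+3+1 = 9
  2+B = D
  D+5 = 2 carry 1
  0+7+1 = 8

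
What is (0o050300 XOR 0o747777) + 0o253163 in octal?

0o1172662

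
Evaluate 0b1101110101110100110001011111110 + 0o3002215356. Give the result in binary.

0b10000110110000110111110111101100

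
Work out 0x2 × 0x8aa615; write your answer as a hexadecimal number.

Multiply each base-16 digit by 2, carrying:
  5×2 = 10 → write a
  1×2 = 2 → write 2
  6×2 = 12 → write c
  a×2 = 20 → write 4 carry 1
  a×2+1 = 21 → write 5 carry 1
  8×2+1 = 17 → write 1 carry 1
  remaining carry: 1

0x1154c2a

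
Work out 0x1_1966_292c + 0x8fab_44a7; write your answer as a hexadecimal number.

0x1a9116dd3

Add column by column in base 16, right to left:
  c+7 = 3 carry 1
  2+a+1 = d
  9+4 = d
  2+4 = 6
  6+b = 1 carry 1
  6+a+1 = 1 carry 1
  9+f+1 = 9 carry 1
  1+8+1 = a
  1+0 = 1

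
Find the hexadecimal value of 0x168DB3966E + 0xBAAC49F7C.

Add column by column in base 16, right to left:
  E+C = A carry 1
  6+7+1 = E
  6+F = 5 carry 1
  9+9+1 = 3 carry 1
  3+4+1 = 8
  B+C = 7 carry 1
  D+A+1 = 8 carry 1
  8+A+1 = 3 carry 1
  6+B+1 = 2 carry 1
  1+0+1 = 2

0x22387835EA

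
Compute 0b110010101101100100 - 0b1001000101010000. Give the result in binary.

0b101001101000010100

Subtract column by column in base 2:
  0-0 → 0
  0-0 → 0
  1-0 → 1
  0-0 → 0
  0-1 → 1 (borrow)
  1-0-1 → 0
  1-1 → 0
  0-0 → 0
  1-1 → 0
  1-0 → 1
  0-0 → 0
  1-0 → 1
  0-1 → 1 (borrow)
  1-0-1 → 0
  0-0 → 0
  0-1 → 1 (borrow)
  1-0-1 → 0
  1-0 → 1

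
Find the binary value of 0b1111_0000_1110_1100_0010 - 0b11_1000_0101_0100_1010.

0b10111000100101111000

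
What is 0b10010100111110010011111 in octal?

0o22476237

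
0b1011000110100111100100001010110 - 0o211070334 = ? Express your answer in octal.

0o12653653572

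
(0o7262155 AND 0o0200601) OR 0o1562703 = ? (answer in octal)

0o7262155 AND 0o0200601 = 0o0200001.
Then OR with 0o1562703.

0o1762703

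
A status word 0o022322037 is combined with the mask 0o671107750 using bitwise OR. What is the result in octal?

0o673327777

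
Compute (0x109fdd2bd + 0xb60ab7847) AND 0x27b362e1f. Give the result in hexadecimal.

Add column by column in base 16, right to left:
  d+7 = 4 carry 1
  b+4+1 = 0 carry 1
  2+8+1 = b
  d+7 = 4 carry 1
  d+b+1 = 9 carry 1
  f+a+1 = a carry 1
  9+0+1 = a
  0+6 = 6
  1+b = c
Sum = 0xc6aa94b04; now AND with 0x27b362e1f:
  c&2=0, 6&7=6, a&b=a, a&3=2, 9&6=0, 4&2=0, b&e=a, 0&1=0, 4&f=4

0x6a200a04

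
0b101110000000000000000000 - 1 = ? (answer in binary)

0b101101111111111111111111

The trailing 19 digits are 0, so subtracting 1 borrows through: they become 1 and the next digit up decrements.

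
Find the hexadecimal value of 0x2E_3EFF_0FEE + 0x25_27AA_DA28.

Add column by column in base 16, right to left:
  E+8 = 6 carry 1
  E+2+1 = 1 carry 1
  F+A+1 = A carry 1
  0+D+1 = E
  F+A = 9 carry 1
  F+A+1 = A carry 1
  E+7+1 = 6 carry 1
  3+2+1 = 6
  E+5 = 3 carry 1
  2+2+1 = 5

0x5366A9EA16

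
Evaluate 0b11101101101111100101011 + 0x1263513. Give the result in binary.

0b1100111010001010000111110

0x1263513 = 0b1001001100011010100010011 in binary.
Add column by column in base 2, right to left:
  1+1 = 0 carry 1
  1+1+1 = 1 carry 1
  0+0+1 = 1
  1+0 = 1
  0+1 = 1
  1+0 = 1
  0+0 = 0
  0+0 = 0
  1+1 = 0 carry 1
  1+0+1 = 0 carry 1
  1+1+1 = 1 carry 1
  1+0+1 = 0 carry 1
  1+1+1 = 1 carry 1
  0+1+1 = 0 carry 1
  1+0+1 = 0 carry 1
  1+0+1 = 0 carry 1
  0+0+1 = 1
  1+1 = 0 carry 1
  1+1+1 = 1 carry 1
  0+0+1 = 1
  1+0 = 1
  1+1 = 0 carry 1
  1+0+1 = 0 carry 1
  0+0+1 = 1
  0+1 = 1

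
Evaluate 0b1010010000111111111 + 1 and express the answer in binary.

0b1010010001000000000

The trailing 9 digits are 1 (max in base 2), so adding 1 cascades: they roll to 0 and the next digit up increments.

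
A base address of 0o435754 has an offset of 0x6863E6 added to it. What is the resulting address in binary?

0b11010101001111111010010

0o435754 = 0b100011101111101100 in binary.
0x6863E6 = 0b11010000110001111100110 in binary.
Add column by column in base 2, right to left:
  0+0 = 0
  0+1 = 1
  1+1 = 0 carry 1
  1+0+1 = 0 carry 1
  0+0+1 = 1
  1+1 = 0 carry 1
  1+1+1 = 1 carry 1
  1+1+1 = 1 carry 1
  1+1+1 = 1 carry 1
  1+1+1 = 1 carry 1
  0+0+1 = 1
  1+0 = 1
  1+0 = 1
  1+1 = 0 carry 1
  0+1+1 = 0 carry 1
  0+0+1 = 1
  0+0 = 0
  1+0 = 1
  0+0 = 0
  0+1 = 1
  0+0 = 0
  0+1 = 1
  0+1 = 1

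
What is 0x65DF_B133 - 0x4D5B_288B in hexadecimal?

0x188488A8

Subtract column by column in base 16:
  3-B → 8 (borrow)
  3-8-1 → A (borrow)
  1-8-1 → 8 (borrow)
  B-2-1 → 8
  F-B → 4
  D-5 → 8
  5-D → 8 (borrow)
  6-4-1 → 1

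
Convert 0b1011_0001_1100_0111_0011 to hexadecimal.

0xb1c73

Group the bits into nibbles: 1011 0001 1100 0111 0011 → b1c73.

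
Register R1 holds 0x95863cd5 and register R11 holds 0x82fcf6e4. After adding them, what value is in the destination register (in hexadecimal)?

Add column by column in base 16, right to left:
  5+4 = 9
  d+e = b carry 1
  c+6+1 = 3 carry 1
  3+f+1 = 3 carry 1
  6+c+1 = 3 carry 1
  8+f+1 = 8 carry 1
  5+2+1 = 8
  9+8 = 1 carry 1
  final carry 1

0x1188333b9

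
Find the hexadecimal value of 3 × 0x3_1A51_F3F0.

0x94EF5DBD0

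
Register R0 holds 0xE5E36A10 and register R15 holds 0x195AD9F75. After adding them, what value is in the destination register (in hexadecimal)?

0x27B910985

Add column by column in base 16, right to left:
  0+5 = 5
  1+7 = 8
  A+F = 9 carry 1
  6+9+1 = 0 carry 1
  3+D+1 = 1 carry 1
  E+A+1 = 9 carry 1
  5+5+1 = B
  E+9 = 7 carry 1
  0+1+1 = 2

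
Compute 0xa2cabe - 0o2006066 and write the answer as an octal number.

0xa2cabe = 0o50545276 in octal.
Subtract column by column in base 8:
  6-6 → 0
  7-6 → 1
  2-0 → 2
  5-6 → 7 (borrow)
  4-0-1 → 3
  5-0 → 5
  0-2 → 6 (borrow)
  5-0-1 → 4

0o46537210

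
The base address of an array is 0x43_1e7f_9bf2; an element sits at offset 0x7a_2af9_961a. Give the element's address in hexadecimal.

Add column by column in base 16, right to left:
  2+a = c
  f+1 = 0 carry 1
  b+6+1 = 2 carry 1
  9+9+1 = 3 carry 1
  f+9+1 = 9 carry 1
  7+f+1 = 7 carry 1
  e+a+1 = 9 carry 1
  1+2+1 = 4
  3+a = d
  4+7 = b

0xbd4979320c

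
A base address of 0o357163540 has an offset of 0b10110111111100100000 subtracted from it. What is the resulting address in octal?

0o354264100

0b10110111111100100000 = 0o2677440 in octal.
Subtract column by column in base 8:
  0-0 → 0
  4-4 → 0
  5-4 → 1
  3-7 → 4 (borrow)
  6-7-1 → 6 (borrow)
  1-6-1 → 2 (borrow)
  7-2-1 → 4
  5-0 → 5
  3-0 → 3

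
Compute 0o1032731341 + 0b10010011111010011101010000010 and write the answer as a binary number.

0b11010111010001110110101100011

0o1032731341 = 0b1000011010111011001011100001 in binary.
Add column by column in base 2, right to left:
  1+0 = 1
  0+1 = 1
  0+0 = 0
  0+0 = 0
  0+0 = 0
  1+0 = 1
  1+0 = 1
  1+1 = 0 carry 1
  0+0+1 = 1
  1+1 = 0 carry 1
  0+0+1 = 1
  0+1 = 1
  1+1 = 0 carry 1
  1+1+1 = 1 carry 1
  0+0+1 = 1
  1+0 = 1
  1+1 = 0 carry 1
  1+0+1 = 0 carry 1
  0+1+1 = 0 carry 1
  1+1+1 = 1 carry 1
  0+1+1 = 0 carry 1
  1+1+1 = 1 carry 1
  1+1+1 = 1 carry 1
  0+0+1 = 1
  0+0 = 0
  0+1 = 1
  0+0 = 0
  1+0 = 1
  0+1 = 1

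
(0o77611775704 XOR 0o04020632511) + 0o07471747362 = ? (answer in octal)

0o103323116577

First 0o77611775704 XOR 0o04020632511 = 0o73631147215.
Add column by column in base 8, right to left:
  5+2 = 7
  1+6 = 7
  2+3 = 5
  7+7 = 6 carry 1
  4+4+1 = 1 carry 1
  1+7+1 = 1 carry 1
  1+1+1 = 3
  3+7 = 2 carry 1
  6+4+1 = 3 carry 1
  3+7+1 = 3 carry 1
  7+0+1 = 0 carry 1
  final carry 1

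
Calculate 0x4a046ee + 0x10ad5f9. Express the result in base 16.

0x5ab1ce7

Add column by column in base 16, right to left:
  e+9 = 7 carry 1
  e+f+1 = e carry 1
  6+5+1 = c
  4+d = 1 carry 1
  0+a+1 = b
  a+0 = a
  4+1 = 5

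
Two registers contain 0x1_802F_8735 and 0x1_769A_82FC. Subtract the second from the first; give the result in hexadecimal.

Subtract column by column in base 16:
  5-C → 9 (borrow)
  3-F-1 → 3 (borrow)
  7-2-1 → 4
  8-8 → 0
  F-A → 5
  2-9 → 9 (borrow)
  0-6-1 → 9 (borrow)
  8-7-1 → 0
  1-1 → 0

0x9950439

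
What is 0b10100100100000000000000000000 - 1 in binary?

The trailing 20 digits are 0, so subtracting 1 borrows through: they become 1 and the next digit up decrements.

0b10100100011111111111111111111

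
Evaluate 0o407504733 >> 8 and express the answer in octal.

0o1017211

8 bits is not a whole number of base-8 digits; in binary: 100000111101000100111011011 >> 8 = 1000001111010001001.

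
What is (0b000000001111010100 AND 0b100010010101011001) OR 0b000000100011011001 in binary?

0b000000001111010100 AND 0b100010010101011001 = 0b000000000101010000.
Then OR with 0b000000100011011001.

0b100111011001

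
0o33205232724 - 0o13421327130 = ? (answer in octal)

0o17563703574

Subtract column by column in base 8:
  4-0 → 4
  2-3 → 7 (borrow)
  7-1-1 → 5
  2-7 → 3 (borrow)
  3-2-1 → 0
  2-3 → 7 (borrow)
  5-1-1 → 3
  0-2 → 6 (borrow)
  2-4-1 → 5 (borrow)
  3-3-1 → 7 (borrow)
  3-1-1 → 1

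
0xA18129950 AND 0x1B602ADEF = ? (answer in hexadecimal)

0x010028940

AND each hex digit independently (no carries):
  A&1=0, 1&B=1, 8&6=0, 1&0=0, 2&2=2, 9&A=8, 9&D=9, 5&E=4, 0&F=0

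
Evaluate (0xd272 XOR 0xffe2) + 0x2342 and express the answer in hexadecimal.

First 0xd272 XOR 0xffe2 = 0x2d90.
Add column by column in base 16, right to left:
  0+2 = 2
  9+4 = d
  d+3 = 0 carry 1
  2+2+1 = 5

0x50d2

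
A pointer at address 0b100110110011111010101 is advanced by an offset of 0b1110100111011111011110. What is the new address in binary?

0b10011011101111110110011

Add column by column in base 2, right to left:
  1+0 = 1
  0+1 = 1
  1+1 = 0 carry 1
  0+1+1 = 0 carry 1
  1+1+1 = 1 carry 1
  0+0+1 = 1
  1+1 = 0 carry 1
  1+1+1 = 1 carry 1
  1+1+1 = 1 carry 1
  1+1+1 = 1 carry 1
  1+1+1 = 1 carry 1
  0+0+1 = 1
  0+1 = 1
  1+1 = 0 carry 1
  1+1+1 = 1 carry 1
  0+0+1 = 1
  1+0 = 1
  1+1 = 0 carry 1
  0+0+1 = 1
  0+1 = 1
  1+1 = 0 carry 1
  0+1+1 = 0 carry 1
  final carry 1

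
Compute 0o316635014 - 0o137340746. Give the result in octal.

Subtract column by column in base 8:
  4-6 → 6 (borrow)
  1-4-1 → 4 (borrow)
  0-7-1 → 0 (borrow)
  5-0-1 → 4
  3-4 → 7 (borrow)
  6-3-1 → 2
  6-7 → 7 (borrow)
  1-3-1 → 5 (borrow)
  3-1-1 → 1

0o157274046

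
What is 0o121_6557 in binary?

0b1010001110101101111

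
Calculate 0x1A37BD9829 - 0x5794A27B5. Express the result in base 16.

Subtract column by column in base 16:
  9-5 → 4
  2-B → 7 (borrow)
  8-7-1 → 0
  9-2 → 7
  D-A → 3
  B-4 → 7
  7-9 → E (borrow)
  3-7-1 → B (borrow)
  A-5-1 → 4
  1-0 → 1

0x14BE737074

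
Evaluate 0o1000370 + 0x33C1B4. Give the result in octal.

0x33C1B4 = 0o14740664 in octal.
Add column by column in base 8, right to left:
  0+4 = 4
  7+6 = 5 carry 1
  3+6+1 = 2 carry 1
  0+0+1 = 1
  0+4 = 4
  0+7 = 7
  1+4 = 5
  0+1 = 1

0o15741254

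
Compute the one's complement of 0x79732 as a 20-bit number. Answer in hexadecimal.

Each hex digit d becomes F−d:
  7→8, 9→6, 7→8, 3→C, 2→D

0x868CD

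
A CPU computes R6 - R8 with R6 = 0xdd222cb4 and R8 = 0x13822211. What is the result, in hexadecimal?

Subtract column by column in base 16:
  4-1 → 3
  b-1 → a
  c-2 → a
  2-2 → 0
  2-2 → 0
  2-8 → a (borrow)
  d-3-1 → 9
  d-1 → c

0xc9a00aa3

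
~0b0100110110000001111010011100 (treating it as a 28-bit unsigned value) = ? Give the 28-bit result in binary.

Invert each bit: 0100110110000001111010011100 → 1011001001111110000101100011.

0b1011001001111110000101100011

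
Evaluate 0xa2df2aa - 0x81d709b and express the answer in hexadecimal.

0x210820f

Subtract column by column in base 16:
  a-b → f (borrow)
  a-9-1 → 0
  2-0 → 2
  f-7 → 8
  d-d → 0
  2-1 → 1
  a-8 → 2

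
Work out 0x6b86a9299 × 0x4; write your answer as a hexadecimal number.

Multiply each base-16 digit by 4, carrying:
  9×4 = 36 → write 4 carry 2
  9×4+2 = 38 → write 6 carry 2
  2×4+2 = 10 → write a
  9×4 = 36 → write 4 carry 2
  a×4+2 = 42 → write a carry 2
  6×4+2 = 26 → write a carry 1
  8×4+1 = 33 → write 1 carry 2
  b×4+2 = 46 → write e carry 2
  6×4+2 = 26 → write a carry 1
  remaining carry: 1

0x1ae1aa4a64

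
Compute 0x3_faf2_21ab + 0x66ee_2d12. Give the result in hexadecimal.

Add column by column in base 16, right to left:
  b+2 = d
  a+1 = b
  1+d = e
  2+2 = 4
  2+e = 0 carry 1
  f+e+1 = e carry 1
  a+6+1 = 1 carry 1
  f+6+1 = 6 carry 1
  3+0+1 = 4

0x461e04ebd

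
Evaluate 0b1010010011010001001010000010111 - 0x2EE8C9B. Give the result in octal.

0o11736403574

0b1010010011010001001010000010111 = 0o12232112027 in octal.
0x2EE8C9B = 0o273506233 in octal.
Subtract column by column in base 8:
  7-3 → 4
  2-3 → 7 (borrow)
  0-2-1 → 5 (borrow)
  2-6-1 → 3 (borrow)
  1-0-1 → 0
  1-5 → 4 (borrow)
  2-3-1 → 6 (borrow)
  3-7-1 → 3 (borrow)
  2-2-1 → 7 (borrow)
  2-0-1 → 1
  1-0 → 1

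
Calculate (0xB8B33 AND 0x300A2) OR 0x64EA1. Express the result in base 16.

0x74EA3

0xB8B33 AND 0x300A2 = 0x30022.
Then OR with 0x64EA1.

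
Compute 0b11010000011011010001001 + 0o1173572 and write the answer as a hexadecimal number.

0b11010000011011010001001 = 0x683689 in hexadecimal.
0o1173572 = 0x4f77a in hexadecimal.
Add column by column in base 16, right to left:
  9+a = 3 carry 1
  8+7+1 = 0 carry 1
  6+7+1 = e
  3+f = 2 carry 1
  8+4+1 = d
  6+0 = 6

0x6d2e03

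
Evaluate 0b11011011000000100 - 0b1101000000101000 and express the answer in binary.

0b1110010111011100

Subtract column by column in base 2:
  0-0 → 0
  0-0 → 0
  1-0 → 1
  0-1 → 1 (borrow)
  0-0-1 → 1 (borrow)
  0-1-1 → 0 (borrow)
  0-0-1 → 1 (borrow)
  0-0-1 → 1 (borrow)
  0-0-1 → 1 (borrow)
  1-0-1 → 0
  1-0 → 1
  0-0 → 0
  1-1 → 0
  1-0 → 1
  0-1 → 1 (borrow)
  1-1-1 → 1 (borrow)
  1-0-1 → 0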